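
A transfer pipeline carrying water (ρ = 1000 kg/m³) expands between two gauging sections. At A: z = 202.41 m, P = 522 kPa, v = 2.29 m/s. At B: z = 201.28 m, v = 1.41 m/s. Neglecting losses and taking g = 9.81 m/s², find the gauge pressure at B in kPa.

P₂ ≈ 535 kPa

Pressure head at A: ψ₁ = P₁/(ρg) = 522×1000 / (1000 × 9.81) = 53.21 m.
Velocity heads: v₁²/2g = 2.29²/19.62 = 0.267 m; v₂²/2g = 1.41²/19.62 = 0.101 m.
Total head H = z₁ + ψ₁ + v₁²/2g = 202.41 + 53.21 + 0.267 = 255.89 m.
ψ₂ = H − z₂ − v₂²/2g = 255.89 − 201.28 − 0.101 = 54.51 m.
P₂ = ρgψ₂ = 1000 × 9.81 × 54.51 ≈ 535 kPa.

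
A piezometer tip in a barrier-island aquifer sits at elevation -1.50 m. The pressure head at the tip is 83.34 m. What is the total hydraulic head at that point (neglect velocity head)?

h ≈ 81.84 m

h = z + ψ = -1.50 + 83.34 = 81.84 m.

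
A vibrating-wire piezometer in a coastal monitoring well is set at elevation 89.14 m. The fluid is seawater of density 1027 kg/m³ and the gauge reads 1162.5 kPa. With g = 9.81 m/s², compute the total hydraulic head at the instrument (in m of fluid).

ψ = P/(ρg) = 1162.5×1000 / (1027 × 9.81) = 115.39 m.
h = z + ψ = 89.14 + 115.39 = 204.53 m.

h ≈ 204.53 m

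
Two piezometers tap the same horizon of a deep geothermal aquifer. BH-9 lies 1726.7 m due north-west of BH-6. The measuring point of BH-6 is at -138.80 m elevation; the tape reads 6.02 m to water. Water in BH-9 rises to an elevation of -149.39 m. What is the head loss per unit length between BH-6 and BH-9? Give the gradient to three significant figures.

i ≈ 0.00265 m/m

Total head at BH-6: h = -138.80 − 6.02 = -144.82 m.
Total head at BH-9: h = -149.39 m (water level in the piezometer is the total head).
Head difference: h(BH-6) − h(BH-9) = -144.82 − (-149.39) = 4.57 m.
Hydraulic gradient: i = |Δh| / L = 4.57 / 1726.7 = 0.00265.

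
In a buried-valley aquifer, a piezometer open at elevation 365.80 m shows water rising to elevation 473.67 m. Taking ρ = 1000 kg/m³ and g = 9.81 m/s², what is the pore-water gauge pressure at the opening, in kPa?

Pressure head ψ = h − z = 473.67 − 365.80 = 107.87 m.
P = ρgψ = 1000 × 9.81 × 107.87 = 1058205 Pa ≈ 1060 kPa.

P ≈ 1060 kPa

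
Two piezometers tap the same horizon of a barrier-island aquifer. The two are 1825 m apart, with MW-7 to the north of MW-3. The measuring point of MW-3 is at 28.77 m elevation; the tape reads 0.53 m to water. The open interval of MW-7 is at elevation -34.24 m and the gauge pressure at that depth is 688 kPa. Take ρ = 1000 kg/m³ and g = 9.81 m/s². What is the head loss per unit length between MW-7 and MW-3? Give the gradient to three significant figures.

Total head at MW-3: h = 28.77 − 0.53 = 28.24 m.
Pressure head at MW-7: ψ = P/(ρg) = 688×1000 / (1000 × 9.81) = 70.13 m.
Total head at MW-7: h = z + ψ = -34.24 + 70.13 = 35.89 m.
Head difference: h(MW-3) − h(MW-7) = 28.24 − 35.89 = -7.65 m.
Hydraulic gradient: i = |Δh| / L = 7.65 / 1825 = 0.00419.

i ≈ 0.00419 m/m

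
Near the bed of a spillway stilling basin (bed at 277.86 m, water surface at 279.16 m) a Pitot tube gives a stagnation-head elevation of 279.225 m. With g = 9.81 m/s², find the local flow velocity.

v ≈ 1.13 m/s

Near the bed, under hydrostatic conditions, the piezometric head (z + ψ) equals the free-surface elevation, 279.16 m.
Velocity head = total − piezometric = 279.225 − 279.16 = 0.065 m.
v = √(2g·h_v) = √(2 × 9.81 × 0.065) = 1.13 m/s.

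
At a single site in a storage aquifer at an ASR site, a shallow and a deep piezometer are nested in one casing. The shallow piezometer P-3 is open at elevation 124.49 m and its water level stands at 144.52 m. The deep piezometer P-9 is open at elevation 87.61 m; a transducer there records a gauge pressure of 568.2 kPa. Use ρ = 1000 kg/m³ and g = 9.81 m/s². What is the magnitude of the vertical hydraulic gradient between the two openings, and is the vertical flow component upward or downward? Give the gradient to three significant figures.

Total head at P-3: h = 144.52 m (water level in the standpipe).
Pressure head at P-9: ψ = P/(ρg) = 568.2×1000 / (1000 × 9.81) = 57.92 m.
Total head at P-9: h = z + ψ = 87.61 + 57.92 = 145.53 m.
Δh = h(P-3) − h(P-9) = 144.52 − 145.53 = -1.01 m.
Vertical separation Δz = 124.49 − 87.61 = 36.88 m.
|i_v| = |Δh| / Δz = 1.01 / 36.88 = 0.0274.
Head is higher in the deep piezometer, so vertical flow is upward (discharge condition).

|i_v| ≈ 0.0274; vertical flow is upward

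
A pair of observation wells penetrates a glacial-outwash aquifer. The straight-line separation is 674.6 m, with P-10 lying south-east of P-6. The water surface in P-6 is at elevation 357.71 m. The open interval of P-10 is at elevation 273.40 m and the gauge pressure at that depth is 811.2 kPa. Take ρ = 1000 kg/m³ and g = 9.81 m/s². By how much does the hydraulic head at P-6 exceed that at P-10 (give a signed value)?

Δh ≈ 1.62 m

Total head at P-6: h = 357.71 m (water level in the piezometer is the total head).
Pressure head at P-10: ψ = P/(ρg) = 811.2×1000 / (1000 × 9.81) = 82.69 m.
Total head at P-10: h = z + ψ = 273.40 + 82.69 = 356.09 m.
Head difference: h(P-6) − h(P-10) = 357.71 − 356.09 = 1.62 m.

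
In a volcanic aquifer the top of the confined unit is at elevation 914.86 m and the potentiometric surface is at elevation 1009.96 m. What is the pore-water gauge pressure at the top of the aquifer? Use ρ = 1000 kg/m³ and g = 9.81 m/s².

Pressure head at the aquifer top: ψ = h − z = 1009.96 − 914.86 = 95.10 m.
P = ρgψ = 1000 × 9.81 × 95.10 = 932931 Pa ≈ 933 kPa.

P ≈ 933 kPa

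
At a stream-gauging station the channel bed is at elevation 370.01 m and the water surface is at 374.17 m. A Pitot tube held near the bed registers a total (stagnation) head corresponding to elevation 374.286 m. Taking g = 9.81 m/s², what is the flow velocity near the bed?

Near the bed, under hydrostatic conditions, the piezometric head (z + ψ) equals the free-surface elevation, 374.17 m.
Velocity head = total − piezometric = 374.286 − 374.17 = 0.116 m.
v = √(2g·h_v) = √(2 × 9.81 × 0.116) = 1.51 m/s.

v ≈ 1.51 m/s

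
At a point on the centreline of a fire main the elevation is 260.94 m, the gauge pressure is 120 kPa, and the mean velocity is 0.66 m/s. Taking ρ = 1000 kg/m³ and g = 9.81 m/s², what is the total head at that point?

h ≈ 273.19 m

Pressure head ψ = P/(ρg) = 120×1000 / (1000 × 9.81) = 12.23 m.
Velocity head = v²/(2g) = 0.66² / (2 × 9.81) = 0.022 m.
h = z + ψ + v²/(2g) = 260.94 + 12.23 + 0.022 = 273.19 m.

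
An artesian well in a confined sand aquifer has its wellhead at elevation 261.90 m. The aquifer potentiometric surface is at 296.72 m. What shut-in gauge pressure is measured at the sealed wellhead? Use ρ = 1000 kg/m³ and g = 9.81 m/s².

P ≈ 342 kPa

Head above the cap: Δh = 296.72 − 261.90 = 34.82 m.
P = ρgΔh = 1000 × 9.81 × 34.82 = 341584 Pa ≈ 342 kPa.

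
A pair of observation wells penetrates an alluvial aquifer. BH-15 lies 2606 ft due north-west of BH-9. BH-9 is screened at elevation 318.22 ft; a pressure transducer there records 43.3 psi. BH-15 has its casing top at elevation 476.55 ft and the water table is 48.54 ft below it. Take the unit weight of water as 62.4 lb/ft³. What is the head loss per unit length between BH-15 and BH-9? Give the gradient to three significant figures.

Pressure head at BH-9: ψ = 144·P/γ = 144 × 43.3 / 62.4 = 99.92 ft.
Total head at BH-9: h = z + ψ = 318.22 + 99.92 = 418.14 ft.
Total head at BH-15: h = 476.55 − 48.54 = 428.01 ft.
Head difference: h(BH-9) − h(BH-15) = 418.14 − 428.01 = -9.87 ft.
Hydraulic gradient: i = |Δh| / L = 9.87 / 2606 = 0.00379.

i ≈ 0.00379 ft/ft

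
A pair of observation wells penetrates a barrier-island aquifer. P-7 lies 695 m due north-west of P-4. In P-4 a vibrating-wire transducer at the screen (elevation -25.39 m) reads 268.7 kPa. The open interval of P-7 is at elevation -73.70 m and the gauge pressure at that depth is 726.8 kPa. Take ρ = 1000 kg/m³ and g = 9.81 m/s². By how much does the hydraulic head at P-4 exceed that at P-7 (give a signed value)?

Δh ≈ 1.61 m

Pressure head at P-4: ψ = P/(ρg) = 268.7×1000 / (1000 × 9.81) = 27.39 m.
Total head at P-4: h = z + ψ = -25.39 + 27.39 = 2.00 m.
Pressure head at P-7: ψ = P/(ρg) = 726.8×1000 / (1000 × 9.81) = 74.09 m.
Total head at P-7: h = z + ψ = -73.70 + 74.09 = 0.39 m.
Head difference: h(P-4) − h(P-7) = 2.00 − 0.39 = 1.61 m.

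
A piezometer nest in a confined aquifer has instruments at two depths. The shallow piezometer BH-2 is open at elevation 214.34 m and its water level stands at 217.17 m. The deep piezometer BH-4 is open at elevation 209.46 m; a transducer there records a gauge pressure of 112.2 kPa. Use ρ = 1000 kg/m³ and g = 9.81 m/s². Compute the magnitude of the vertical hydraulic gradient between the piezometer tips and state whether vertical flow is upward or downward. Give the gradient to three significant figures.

Total head at BH-2: h = 217.17 m (water level in the standpipe).
Pressure head at BH-4: ψ = P/(ρg) = 112.2×1000 / (1000 × 9.81) = 11.44 m.
Total head at BH-4: h = z + ψ = 209.46 + 11.44 = 220.90 m.
Δh = h(BH-2) − h(BH-4) = 217.17 − 220.90 = -3.73 m.
Vertical separation Δz = 214.34 − 209.46 = 4.88 m.
|i_v| = |Δh| / Δz = 3.73 / 4.88 = 0.764.
Head is higher in the deep piezometer, so vertical flow is upward (discharge condition).

|i_v| ≈ 0.764; vertical flow is upward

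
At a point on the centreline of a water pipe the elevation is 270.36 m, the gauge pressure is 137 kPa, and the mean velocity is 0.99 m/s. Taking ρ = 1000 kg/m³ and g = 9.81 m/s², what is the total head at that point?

h ≈ 284.38 m

Pressure head ψ = P/(ρg) = 137×1000 / (1000 × 9.81) = 13.97 m.
Velocity head = v²/(2g) = 0.99² / (2 × 9.81) = 0.050 m.
h = z + ψ + v²/(2g) = 270.36 + 13.97 + 0.050 = 284.38 m.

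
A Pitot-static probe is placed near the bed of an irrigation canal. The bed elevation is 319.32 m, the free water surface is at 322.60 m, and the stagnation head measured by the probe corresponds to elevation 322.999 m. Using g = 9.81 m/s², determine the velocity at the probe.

Near the bed, under hydrostatic conditions, the piezometric head (z + ψ) equals the free-surface elevation, 322.60 m.
Velocity head = total − piezometric = 322.999 − 322.60 = 0.399 m.
v = √(2g·h_v) = √(2 × 9.81 × 0.399) = 2.80 m/s.

v ≈ 2.80 m/s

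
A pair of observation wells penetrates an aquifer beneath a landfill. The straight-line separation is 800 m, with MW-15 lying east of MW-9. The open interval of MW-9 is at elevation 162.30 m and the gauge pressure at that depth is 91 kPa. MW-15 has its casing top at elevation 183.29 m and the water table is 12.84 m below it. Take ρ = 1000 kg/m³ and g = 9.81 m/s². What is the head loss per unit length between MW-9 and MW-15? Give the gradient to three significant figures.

i ≈ 0.00141 m/m

Pressure head at MW-9: ψ = P/(ρg) = 91×1000 / (1000 × 9.81) = 9.28 m.
Total head at MW-9: h = z + ψ = 162.30 + 9.28 = 171.58 m.
Total head at MW-15: h = 183.29 − 12.84 = 170.45 m.
Head difference: h(MW-9) − h(MW-15) = 171.58 − 170.45 = 1.13 m.
Hydraulic gradient: i = |Δh| / L = 1.13 / 800 = 0.00141.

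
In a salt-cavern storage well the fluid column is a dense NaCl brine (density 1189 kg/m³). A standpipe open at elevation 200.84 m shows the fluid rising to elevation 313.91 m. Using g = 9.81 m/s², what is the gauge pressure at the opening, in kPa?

P ≈ 1320 kPa

Pressure head ψ = h − z = 313.91 − 200.84 = 113.07 m.
P = ρgψ = 1189 × 9.81 × 113.07 = 1318859 Pa ≈ 1320 kPa.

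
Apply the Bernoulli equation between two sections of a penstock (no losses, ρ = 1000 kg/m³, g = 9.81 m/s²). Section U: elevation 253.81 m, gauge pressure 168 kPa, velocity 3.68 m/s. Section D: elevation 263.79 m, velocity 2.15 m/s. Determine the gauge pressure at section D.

P₂ ≈ 74.6 kPa

Pressure head at U: ψ₁ = P₁/(ρg) = 168×1000 / (1000 × 9.81) = 17.13 m.
Velocity heads: v₁²/2g = 3.68²/19.62 = 0.690 m; v₂²/2g = 2.15²/19.62 = 0.236 m.
Total head H = z₁ + ψ₁ + v₁²/2g = 253.81 + 17.13 + 0.690 = 271.63 m.
ψ₂ = H − z₂ − v₂²/2g = 271.63 − 263.79 − 0.236 = 7.60 m.
P₂ = ρgψ₂ = 1000 × 9.81 × 7.60 ≈ 74.6 kPa.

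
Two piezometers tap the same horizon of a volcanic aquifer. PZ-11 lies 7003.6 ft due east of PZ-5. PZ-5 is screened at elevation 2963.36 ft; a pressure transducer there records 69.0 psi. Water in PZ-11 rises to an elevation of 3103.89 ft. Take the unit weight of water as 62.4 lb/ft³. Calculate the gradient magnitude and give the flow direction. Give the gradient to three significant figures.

i ≈ 0.00267; groundwater flows toward the east

Pressure head at PZ-5: ψ = 144·P/γ = 144 × 69.0 / 62.4 = 159.23 ft.
Total head at PZ-5: h = z + ψ = 2963.36 + 159.23 = 3122.59 ft.
Total head at PZ-11: h = 3103.89 ft (water level in the piezometer is the total head).
Head difference: h(PZ-5) − h(PZ-11) = 3122.59 − 3103.89 = 18.70 ft.
Hydraulic gradient: i = |Δh| / L = 18.70 / 7003.6 = 0.00267.
Flow is from higher to lower head: from PZ-5 toward PZ-11, i.e. toward the east.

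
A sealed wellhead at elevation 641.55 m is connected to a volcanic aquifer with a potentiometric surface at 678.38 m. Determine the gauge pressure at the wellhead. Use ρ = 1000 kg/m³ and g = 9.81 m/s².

Head above the cap: Δh = 678.38 − 641.55 = 36.83 m.
P = ρgΔh = 1000 × 9.81 × 36.83 = 361302 Pa ≈ 361 kPa.

P ≈ 361 kPa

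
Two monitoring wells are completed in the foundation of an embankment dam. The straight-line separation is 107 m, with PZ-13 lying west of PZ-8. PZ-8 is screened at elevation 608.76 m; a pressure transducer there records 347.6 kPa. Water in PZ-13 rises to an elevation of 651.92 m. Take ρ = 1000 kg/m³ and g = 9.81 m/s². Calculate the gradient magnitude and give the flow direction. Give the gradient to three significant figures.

i ≈ 0.0722; groundwater flows toward the east

Pressure head at PZ-8: ψ = P/(ρg) = 347.6×1000 / (1000 × 9.81) = 35.43 m.
Total head at PZ-8: h = z + ψ = 608.76 + 35.43 = 644.19 m.
Total head at PZ-13: h = 651.92 m (water level in the piezometer is the total head).
Head difference: h(PZ-8) − h(PZ-13) = 644.19 − 651.92 = -7.73 m.
Hydraulic gradient: i = |Δh| / L = 7.73 / 107 = 0.0722.
Flow is from higher to lower head: from PZ-13 toward PZ-8, i.e. toward the east.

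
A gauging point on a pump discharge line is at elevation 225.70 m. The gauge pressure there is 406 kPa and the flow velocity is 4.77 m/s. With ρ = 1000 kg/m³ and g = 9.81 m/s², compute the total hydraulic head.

Pressure head ψ = P/(ρg) = 406×1000 / (1000 × 9.81) = 41.39 m.
Velocity head = v²/(2g) = 4.77² / (2 × 9.81) = 1.160 m.
h = z + ψ + v²/(2g) = 225.70 + 41.39 + 1.160 = 268.25 m.

h ≈ 268.25 m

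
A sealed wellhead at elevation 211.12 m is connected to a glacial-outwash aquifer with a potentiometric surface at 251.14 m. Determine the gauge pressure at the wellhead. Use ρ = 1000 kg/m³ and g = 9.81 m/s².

Head above the cap: Δh = 251.14 − 211.12 = 40.02 m.
P = ρgΔh = 1000 × 9.81 × 40.02 = 392596 Pa ≈ 393 kPa.

P ≈ 393 kPa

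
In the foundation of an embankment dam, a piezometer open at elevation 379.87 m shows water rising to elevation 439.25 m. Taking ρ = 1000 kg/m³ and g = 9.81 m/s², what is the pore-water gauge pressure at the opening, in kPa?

Pressure head ψ = h − z = 439.25 − 379.87 = 59.38 m.
P = ρgψ = 1000 × 9.81 × 59.38 = 582518 Pa ≈ 583 kPa.

P ≈ 583 kPa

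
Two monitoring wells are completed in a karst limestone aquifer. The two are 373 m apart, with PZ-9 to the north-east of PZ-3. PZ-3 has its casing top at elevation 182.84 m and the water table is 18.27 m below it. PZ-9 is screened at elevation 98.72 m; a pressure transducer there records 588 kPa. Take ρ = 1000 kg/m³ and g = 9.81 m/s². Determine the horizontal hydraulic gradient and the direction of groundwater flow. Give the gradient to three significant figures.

Total head at PZ-3: h = 182.84 − 18.27 = 164.57 m.
Pressure head at PZ-9: ψ = P/(ρg) = 588×1000 / (1000 × 9.81) = 59.94 m.
Total head at PZ-9: h = z + ψ = 98.72 + 59.94 = 158.66 m.
Head difference: h(PZ-3) − h(PZ-9) = 164.57 − 158.66 = 5.91 m.
Hydraulic gradient: i = |Δh| / L = 5.91 / 373 = 0.0158.
Flow is from higher to lower head: from PZ-3 toward PZ-9, i.e. toward the north-east.

i ≈ 0.0158; groundwater flows toward the north-east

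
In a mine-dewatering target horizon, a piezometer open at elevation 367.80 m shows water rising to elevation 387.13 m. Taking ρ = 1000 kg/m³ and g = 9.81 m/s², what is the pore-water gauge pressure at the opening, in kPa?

P ≈ 190 kPa

Pressure head ψ = h − z = 387.13 − 367.80 = 19.33 m.
P = ρgψ = 1000 × 9.81 × 19.33 = 189627 Pa ≈ 190 kPa.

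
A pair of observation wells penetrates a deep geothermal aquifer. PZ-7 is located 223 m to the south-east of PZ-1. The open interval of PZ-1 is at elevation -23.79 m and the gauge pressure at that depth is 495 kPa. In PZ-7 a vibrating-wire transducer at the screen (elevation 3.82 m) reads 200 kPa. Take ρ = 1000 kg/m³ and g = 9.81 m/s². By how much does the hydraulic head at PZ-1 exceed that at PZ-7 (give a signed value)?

Δh ≈ 2.46 m

Pressure head at PZ-1: ψ = P/(ρg) = 495×1000 / (1000 × 9.81) = 50.46 m.
Total head at PZ-1: h = z + ψ = -23.79 + 50.46 = 26.67 m.
Pressure head at PZ-7: ψ = P/(ρg) = 200×1000 / (1000 × 9.81) = 20.39 m.
Total head at PZ-7: h = z + ψ = 3.82 + 20.39 = 24.21 m.
Head difference: h(PZ-1) − h(PZ-7) = 26.67 − 24.21 = 2.46 m.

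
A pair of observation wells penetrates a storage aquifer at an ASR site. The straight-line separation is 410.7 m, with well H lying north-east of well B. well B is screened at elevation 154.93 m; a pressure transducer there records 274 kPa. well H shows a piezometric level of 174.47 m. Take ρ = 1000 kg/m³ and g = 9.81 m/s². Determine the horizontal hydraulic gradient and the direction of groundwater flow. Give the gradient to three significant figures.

i ≈ 0.0204; groundwater flows toward the north-east

Pressure head at well B: ψ = P/(ρg) = 274×1000 / (1000 × 9.81) = 27.93 m.
Total head at well B: h = z + ψ = 154.93 + 27.93 = 182.86 m.
Total head at well H: h = 174.47 m (water level in the piezometer is the total head).
Head difference: h(well B) − h(well H) = 182.86 − 174.47 = 8.39 m.
Hydraulic gradient: i = |Δh| / L = 8.39 / 410.7 = 0.0204.
Flow is from higher to lower head: from well B toward well H, i.e. toward the north-east.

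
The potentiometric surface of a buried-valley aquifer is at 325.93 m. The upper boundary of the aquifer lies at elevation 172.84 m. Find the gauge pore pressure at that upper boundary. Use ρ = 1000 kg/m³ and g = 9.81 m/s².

P ≈ 1500 kPa

Pressure head at the aquifer top: ψ = h − z = 325.93 − 172.84 = 153.09 m.
P = ρgψ = 1000 × 9.81 × 153.09 = 1501813 Pa ≈ 1500 kPa.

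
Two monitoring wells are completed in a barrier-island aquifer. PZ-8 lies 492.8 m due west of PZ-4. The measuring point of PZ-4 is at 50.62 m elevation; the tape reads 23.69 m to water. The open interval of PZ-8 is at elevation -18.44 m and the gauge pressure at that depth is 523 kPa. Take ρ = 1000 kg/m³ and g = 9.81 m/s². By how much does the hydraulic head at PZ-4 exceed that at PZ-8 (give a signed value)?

Total head at PZ-4: h = 50.62 − 23.69 = 26.93 m.
Pressure head at PZ-8: ψ = P/(ρg) = 523×1000 / (1000 × 9.81) = 53.31 m.
Total head at PZ-8: h = z + ψ = -18.44 + 53.31 = 34.87 m.
Head difference: h(PZ-4) − h(PZ-8) = 26.93 − 34.87 = -7.94 m.

Δh ≈ -7.94 m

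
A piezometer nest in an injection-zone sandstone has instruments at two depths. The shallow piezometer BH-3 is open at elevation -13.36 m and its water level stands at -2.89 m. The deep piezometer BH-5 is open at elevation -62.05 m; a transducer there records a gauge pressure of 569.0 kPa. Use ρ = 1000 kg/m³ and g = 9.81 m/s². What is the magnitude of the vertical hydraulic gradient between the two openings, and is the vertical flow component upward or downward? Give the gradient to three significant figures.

|i_v| ≈ 0.0238; vertical flow is downward

Total head at BH-3: h = -2.89 m (water level in the standpipe).
Pressure head at BH-5: ψ = P/(ρg) = 569.0×1000 / (1000 × 9.81) = 58.00 m.
Total head at BH-5: h = z + ψ = -62.05 + 58.00 = -4.05 m.
Δh = h(BH-3) − h(BH-5) = -2.89 − (-4.05) = 1.16 m.
Vertical separation Δz = -13.36 − (-62.05) = 48.69 m.
|i_v| = |Δh| / Δz = 1.16 / 48.69 = 0.0238.
Head is higher in the shallow piezometer, so vertical flow is downward (recharge condition).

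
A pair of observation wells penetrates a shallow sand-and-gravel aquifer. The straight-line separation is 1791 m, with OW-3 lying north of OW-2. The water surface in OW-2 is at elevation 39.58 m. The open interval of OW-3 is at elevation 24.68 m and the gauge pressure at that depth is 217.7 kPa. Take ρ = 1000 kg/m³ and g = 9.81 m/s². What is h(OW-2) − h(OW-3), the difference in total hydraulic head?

Δh ≈ -7.29 m

Total head at OW-2: h = 39.58 m (water level in the piezometer is the total head).
Pressure head at OW-3: ψ = P/(ρg) = 217.7×1000 / (1000 × 9.81) = 22.19 m.
Total head at OW-3: h = z + ψ = 24.68 + 22.19 = 46.87 m.
Head difference: h(OW-2) − h(OW-3) = 39.58 − 46.87 = -7.29 m.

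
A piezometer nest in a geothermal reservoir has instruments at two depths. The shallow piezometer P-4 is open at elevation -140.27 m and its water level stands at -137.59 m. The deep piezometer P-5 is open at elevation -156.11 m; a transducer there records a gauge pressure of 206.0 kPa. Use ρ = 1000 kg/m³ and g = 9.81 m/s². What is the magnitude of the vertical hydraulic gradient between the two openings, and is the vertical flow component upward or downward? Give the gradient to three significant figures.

Total head at P-4: h = -137.59 m (water level in the standpipe).
Pressure head at P-5: ψ = P/(ρg) = 206.0×1000 / (1000 × 9.81) = 21.00 m.
Total head at P-5: h = z + ψ = -156.11 + 21.00 = -135.11 m.
Δh = h(P-4) − h(P-5) = -137.59 − (-135.11) = -2.48 m.
Vertical separation Δz = -140.27 − (-156.11) = 15.84 m.
|i_v| = |Δh| / Δz = 2.48 / 15.84 = 0.157.
Head is higher in the deep piezometer, so vertical flow is upward (discharge condition).

|i_v| ≈ 0.157; vertical flow is upward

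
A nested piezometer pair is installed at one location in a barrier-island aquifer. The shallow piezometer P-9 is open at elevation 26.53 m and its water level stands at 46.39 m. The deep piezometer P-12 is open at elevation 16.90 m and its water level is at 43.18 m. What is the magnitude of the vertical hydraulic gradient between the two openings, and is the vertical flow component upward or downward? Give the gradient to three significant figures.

|i_v| ≈ 0.333; vertical flow is downward

Total head at P-9: h = 46.39 m (water level in the standpipe).
Total head at P-12: h = 43.18 m.
Δh = h(P-9) − h(P-12) = 46.39 − 43.18 = 3.21 m.
Vertical separation Δz = 26.53 − 16.90 = 9.63 m.
|i_v| = |Δh| / Δz = 3.21 / 9.63 = 0.333.
Head is higher in the shallow piezometer, so vertical flow is downward (recharge condition).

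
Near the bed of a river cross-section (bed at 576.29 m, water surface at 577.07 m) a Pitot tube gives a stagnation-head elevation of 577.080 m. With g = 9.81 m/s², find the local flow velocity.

v ≈ 0.443 m/s

Near the bed, under hydrostatic conditions, the piezometric head (z + ψ) equals the free-surface elevation, 577.07 m.
Velocity head = total − piezometric = 577.080 − 577.07 = 0.010 m.
v = √(2g·h_v) = √(2 × 9.81 × 0.010) = 0.443 m/s.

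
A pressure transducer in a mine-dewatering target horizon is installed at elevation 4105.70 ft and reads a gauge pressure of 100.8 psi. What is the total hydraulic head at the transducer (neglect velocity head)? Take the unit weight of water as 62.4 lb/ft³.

h ≈ 4338.32 ft

ψ = 144·P/γ = 144 × 100.8 / 62.4 = 232.62 ft.
h = z + ψ = 4105.70 + 232.62 = 4338.32 ft.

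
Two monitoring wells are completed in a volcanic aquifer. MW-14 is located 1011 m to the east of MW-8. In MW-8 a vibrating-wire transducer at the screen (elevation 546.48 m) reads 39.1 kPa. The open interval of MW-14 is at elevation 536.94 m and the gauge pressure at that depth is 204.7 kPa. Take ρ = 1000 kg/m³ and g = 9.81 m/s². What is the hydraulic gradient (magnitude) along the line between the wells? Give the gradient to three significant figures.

Pressure head at MW-8: ψ = P/(ρg) = 39.1×1000 / (1000 × 9.81) = 3.99 m.
Total head at MW-8: h = z + ψ = 546.48 + 3.99 = 550.47 m.
Pressure head at MW-14: ψ = P/(ρg) = 204.7×1000 / (1000 × 9.81) = 20.87 m.
Total head at MW-14: h = z + ψ = 536.94 + 20.87 = 557.81 m.
Head difference: h(MW-8) − h(MW-14) = 550.47 − 557.81 = -7.34 m.
Hydraulic gradient: i = |Δh| / L = 7.34 / 1011 = 0.00726.

i ≈ 0.00726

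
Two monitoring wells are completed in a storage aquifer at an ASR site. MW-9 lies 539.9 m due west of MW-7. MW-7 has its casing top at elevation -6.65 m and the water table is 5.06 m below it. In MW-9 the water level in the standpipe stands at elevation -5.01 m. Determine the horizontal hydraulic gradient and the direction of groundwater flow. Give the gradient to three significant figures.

i ≈ 0.0124; groundwater flows toward the east

Total head at MW-7: h = -6.65 − 5.06 = -11.71 m.
Total head at MW-9: h = -5.01 m (water level in the piezometer is the total head).
Head difference: h(MW-7) − h(MW-9) = -11.71 − (-5.01) = -6.70 m.
Hydraulic gradient: i = |Δh| / L = 6.70 / 539.9 = 0.0124.
Flow is from higher to lower head: from MW-9 toward MW-7, i.e. toward the east.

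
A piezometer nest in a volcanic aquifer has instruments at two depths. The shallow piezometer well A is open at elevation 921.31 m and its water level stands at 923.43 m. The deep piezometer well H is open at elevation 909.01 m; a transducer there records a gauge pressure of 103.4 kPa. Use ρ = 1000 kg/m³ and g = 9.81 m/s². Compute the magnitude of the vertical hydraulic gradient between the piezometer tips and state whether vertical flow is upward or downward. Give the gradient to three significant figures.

|i_v| ≈ 0.315; vertical flow is downward

Total head at well A: h = 923.43 m (water level in the standpipe).
Pressure head at well H: ψ = P/(ρg) = 103.4×1000 / (1000 × 9.81) = 10.54 m.
Total head at well H: h = z + ψ = 909.01 + 10.54 = 919.55 m.
Δh = h(well A) − h(well H) = 923.43 − 919.55 = 3.88 m.
Vertical separation Δz = 921.31 − 909.01 = 12.30 m.
|i_v| = |Δh| / Δz = 3.88 / 12.30 = 0.315.
Head is higher in the shallow piezometer, so vertical flow is downward (recharge condition).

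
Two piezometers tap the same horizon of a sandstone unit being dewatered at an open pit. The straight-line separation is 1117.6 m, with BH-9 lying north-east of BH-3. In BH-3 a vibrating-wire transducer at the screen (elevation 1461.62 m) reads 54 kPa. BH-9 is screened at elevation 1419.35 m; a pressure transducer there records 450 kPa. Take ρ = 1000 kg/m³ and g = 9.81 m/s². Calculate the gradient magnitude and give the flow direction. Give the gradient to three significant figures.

Pressure head at BH-3: ψ = P/(ρg) = 54×1000 / (1000 × 9.81) = 5.50 m.
Total head at BH-3: h = z + ψ = 1461.62 + 5.50 = 1467.12 m.
Pressure head at BH-9: ψ = P/(ρg) = 450×1000 / (1000 × 9.81) = 45.87 m.
Total head at BH-9: h = z + ψ = 1419.35 + 45.87 = 1465.22 m.
Head difference: h(BH-3) − h(BH-9) = 1467.12 − 1465.22 = 1.90 m.
Hydraulic gradient: i = |Δh| / L = 1.90 / 1117.6 = 0.00170.
Flow is from higher to lower head: from BH-3 toward BH-9, i.e. toward the north-east.

i ≈ 0.00170; groundwater flows toward the north-east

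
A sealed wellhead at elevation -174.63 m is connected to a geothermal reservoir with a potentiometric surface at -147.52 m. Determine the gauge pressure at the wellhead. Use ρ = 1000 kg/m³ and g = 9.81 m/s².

Head above the cap: Δh = -147.52 − (-174.63) = 27.11 m.
P = ρgΔh = 1000 × 9.81 × 27.11 = 265949 Pa ≈ 266 kPa.

P ≈ 266 kPa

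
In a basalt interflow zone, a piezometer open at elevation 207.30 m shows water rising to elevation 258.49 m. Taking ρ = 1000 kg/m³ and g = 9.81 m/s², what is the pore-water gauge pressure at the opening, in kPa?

Pressure head ψ = h − z = 258.49 − 207.30 = 51.19 m.
P = ρgψ = 1000 × 9.81 × 51.19 = 502174 Pa ≈ 502 kPa.

P ≈ 502 kPa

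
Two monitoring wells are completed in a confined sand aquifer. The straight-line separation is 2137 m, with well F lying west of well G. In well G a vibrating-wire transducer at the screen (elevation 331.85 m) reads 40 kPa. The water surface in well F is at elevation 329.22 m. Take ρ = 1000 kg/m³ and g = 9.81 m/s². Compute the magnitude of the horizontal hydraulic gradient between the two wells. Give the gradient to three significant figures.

Pressure head at well G: ψ = P/(ρg) = 40×1000 / (1000 × 9.81) = 4.08 m.
Total head at well G: h = z + ψ = 331.85 + 4.08 = 335.93 m.
Total head at well F: h = 329.22 m (water level in the piezometer is the total head).
Head difference: h(well G) − h(well F) = 335.93 − 329.22 = 6.71 m.
Hydraulic gradient: i = |Δh| / L = 6.71 / 2137 = 0.00314.

i ≈ 0.00314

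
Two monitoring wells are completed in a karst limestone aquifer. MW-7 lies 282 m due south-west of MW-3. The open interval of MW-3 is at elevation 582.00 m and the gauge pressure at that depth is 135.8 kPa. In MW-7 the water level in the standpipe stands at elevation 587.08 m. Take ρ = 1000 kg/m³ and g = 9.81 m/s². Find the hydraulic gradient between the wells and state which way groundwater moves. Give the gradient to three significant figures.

i ≈ 0.0311; groundwater flows toward the south-west

Pressure head at MW-3: ψ = P/(ρg) = 135.8×1000 / (1000 × 9.81) = 13.84 m.
Total head at MW-3: h = z + ψ = 582.00 + 13.84 = 595.84 m.
Total head at MW-7: h = 587.08 m (water level in the piezometer is the total head).
Head difference: h(MW-3) − h(MW-7) = 595.84 − 587.08 = 8.76 m.
Hydraulic gradient: i = |Δh| / L = 8.76 / 282 = 0.0311.
Flow is from higher to lower head: from MW-3 toward MW-7, i.e. toward the south-west.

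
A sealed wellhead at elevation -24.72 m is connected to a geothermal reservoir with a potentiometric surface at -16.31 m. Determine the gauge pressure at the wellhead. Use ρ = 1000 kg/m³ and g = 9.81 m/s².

Head above the cap: Δh = -16.31 − (-24.72) = 8.41 m.
P = ρgΔh = 1000 × 9.81 × 8.41 = 82502 Pa ≈ 82.5 kPa.

P ≈ 82.5 kPa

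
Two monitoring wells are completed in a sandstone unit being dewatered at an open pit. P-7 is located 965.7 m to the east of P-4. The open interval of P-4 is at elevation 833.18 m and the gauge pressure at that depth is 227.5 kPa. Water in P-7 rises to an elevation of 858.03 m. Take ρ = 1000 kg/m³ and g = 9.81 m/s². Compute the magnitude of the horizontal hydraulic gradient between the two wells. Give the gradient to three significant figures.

i ≈ 0.00172

Pressure head at P-4: ψ = P/(ρg) = 227.5×1000 / (1000 × 9.81) = 23.19 m.
Total head at P-4: h = z + ψ = 833.18 + 23.19 = 856.37 m.
Total head at P-7: h = 858.03 m (water level in the piezometer is the total head).
Head difference: h(P-4) − h(P-7) = 856.37 − 858.03 = -1.66 m.
Hydraulic gradient: i = |Δh| / L = 1.66 / 965.7 = 0.00172.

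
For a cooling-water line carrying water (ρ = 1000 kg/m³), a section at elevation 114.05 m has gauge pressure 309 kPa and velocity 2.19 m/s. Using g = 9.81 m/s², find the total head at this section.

h ≈ 145.79 m

Pressure head ψ = P/(ρg) = 309×1000 / (1000 × 9.81) = 31.50 m.
Velocity head = v²/(2g) = 2.19² / (2 × 9.81) = 0.244 m.
h = z + ψ + v²/(2g) = 114.05 + 31.50 + 0.244 = 145.79 m.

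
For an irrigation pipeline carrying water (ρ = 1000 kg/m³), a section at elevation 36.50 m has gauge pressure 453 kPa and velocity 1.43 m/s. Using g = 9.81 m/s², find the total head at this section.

Pressure head ψ = P/(ρg) = 453×1000 / (1000 × 9.81) = 46.18 m.
Velocity head = v²/(2g) = 1.43² / (2 × 9.81) = 0.104 m.
h = z + ψ + v²/(2g) = 36.50 + 46.18 + 0.104 = 82.78 m.

h ≈ 82.78 m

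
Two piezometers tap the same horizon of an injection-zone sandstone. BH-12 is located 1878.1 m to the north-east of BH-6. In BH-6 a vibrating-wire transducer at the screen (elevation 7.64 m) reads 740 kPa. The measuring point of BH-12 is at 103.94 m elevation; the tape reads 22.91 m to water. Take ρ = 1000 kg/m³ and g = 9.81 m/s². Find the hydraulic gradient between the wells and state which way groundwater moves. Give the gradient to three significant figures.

i ≈ 0.00109; groundwater flows toward the north-east

Pressure head at BH-6: ψ = P/(ρg) = 740×1000 / (1000 × 9.81) = 75.43 m.
Total head at BH-6: h = z + ψ = 7.64 + 75.43 = 83.07 m.
Total head at BH-12: h = 103.94 − 22.91 = 81.03 m.
Head difference: h(BH-6) − h(BH-12) = 83.07 − 81.03 = 2.04 m.
Hydraulic gradient: i = |Δh| / L = 2.04 / 1878.1 = 0.00109.
Flow is from higher to lower head: from BH-6 toward BH-12, i.e. toward the north-east.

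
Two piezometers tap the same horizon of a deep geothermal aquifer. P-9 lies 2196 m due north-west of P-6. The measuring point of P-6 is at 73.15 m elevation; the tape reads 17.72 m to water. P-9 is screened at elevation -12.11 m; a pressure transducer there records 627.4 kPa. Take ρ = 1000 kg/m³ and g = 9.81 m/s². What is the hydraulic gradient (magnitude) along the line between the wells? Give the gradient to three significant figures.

Total head at P-6: h = 73.15 − 17.72 = 55.43 m.
Pressure head at P-9: ψ = P/(ρg) = 627.4×1000 / (1000 × 9.81) = 63.96 m.
Total head at P-9: h = z + ψ = -12.11 + 63.96 = 51.85 m.
Head difference: h(P-6) − h(P-9) = 55.43 − 51.85 = 3.58 m.
Hydraulic gradient: i = |Δh| / L = 3.58 / 2196 = 0.00163.

i ≈ 0.00163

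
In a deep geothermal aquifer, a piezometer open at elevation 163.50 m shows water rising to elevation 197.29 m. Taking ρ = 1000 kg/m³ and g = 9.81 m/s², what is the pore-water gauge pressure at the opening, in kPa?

Pressure head ψ = h − z = 197.29 − 163.50 = 33.79 m.
P = ρgψ = 1000 × 9.81 × 33.79 = 331480 Pa ≈ 331 kPa.

P ≈ 331 kPa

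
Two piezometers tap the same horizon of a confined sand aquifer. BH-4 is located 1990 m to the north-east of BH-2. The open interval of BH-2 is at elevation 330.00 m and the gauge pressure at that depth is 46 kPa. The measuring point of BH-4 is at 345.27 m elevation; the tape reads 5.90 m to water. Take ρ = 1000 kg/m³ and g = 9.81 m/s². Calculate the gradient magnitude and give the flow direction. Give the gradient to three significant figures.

i ≈ 0.00235; groundwater flows toward the south-west

Pressure head at BH-2: ψ = P/(ρg) = 46×1000 / (1000 × 9.81) = 4.69 m.
Total head at BH-2: h = z + ψ = 330.00 + 4.69 = 334.69 m.
Total head at BH-4: h = 345.27 − 5.90 = 339.37 m.
Head difference: h(BH-2) − h(BH-4) = 334.69 − 339.37 = -4.68 m.
Hydraulic gradient: i = |Δh| / L = 4.68 / 1990 = 0.00235.
Flow is from higher to lower head: from BH-4 toward BH-2, i.e. toward the south-west.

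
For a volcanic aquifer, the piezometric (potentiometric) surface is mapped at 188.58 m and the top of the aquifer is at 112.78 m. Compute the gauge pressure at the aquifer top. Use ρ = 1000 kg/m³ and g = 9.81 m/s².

Pressure head at the aquifer top: ψ = h − z = 188.58 − 112.78 = 75.80 m.
P = ρgψ = 1000 × 9.81 × 75.80 = 743598 Pa ≈ 744 kPa.

P ≈ 744 kPa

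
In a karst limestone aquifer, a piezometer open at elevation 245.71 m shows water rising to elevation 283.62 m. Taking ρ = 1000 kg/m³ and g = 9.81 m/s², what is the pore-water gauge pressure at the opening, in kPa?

P ≈ 372 kPa

Pressure head ψ = h − z = 283.62 − 245.71 = 37.91 m.
P = ρgψ = 1000 × 9.81 × 37.91 = 371897 Pa ≈ 372 kPa.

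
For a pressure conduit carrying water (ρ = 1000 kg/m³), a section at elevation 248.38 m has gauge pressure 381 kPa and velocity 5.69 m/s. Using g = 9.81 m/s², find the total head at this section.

Pressure head ψ = P/(ρg) = 381×1000 / (1000 × 9.81) = 38.84 m.
Velocity head = v²/(2g) = 5.69² / (2 × 9.81) = 1.650 m.
h = z + ψ + v²/(2g) = 248.38 + 38.84 + 1.650 = 288.87 m.

h ≈ 288.87 m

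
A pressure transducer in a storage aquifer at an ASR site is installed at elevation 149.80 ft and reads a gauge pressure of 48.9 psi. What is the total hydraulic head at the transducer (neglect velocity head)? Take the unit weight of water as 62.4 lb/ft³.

h ≈ 262.65 ft

ψ = 144·P/γ = 144 × 48.9 / 62.4 = 112.85 ft.
h = z + ψ = 149.80 + 112.85 = 262.65 ft.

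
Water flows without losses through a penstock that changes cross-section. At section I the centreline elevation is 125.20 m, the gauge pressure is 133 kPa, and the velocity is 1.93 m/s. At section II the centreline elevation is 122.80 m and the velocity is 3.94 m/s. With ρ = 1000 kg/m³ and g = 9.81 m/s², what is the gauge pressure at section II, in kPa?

Pressure head at I: ψ₁ = P₁/(ρg) = 133×1000 / (1000 × 9.81) = 13.56 m.
Velocity heads: v₁²/2g = 1.93²/19.62 = 0.190 m; v₂²/2g = 3.94²/19.62 = 0.791 m.
Total head H = z₁ + ψ₁ + v₁²/2g = 125.20 + 13.56 + 0.190 = 138.95 m.
ψ₂ = H − z₂ − v₂²/2g = 138.95 − 122.80 − 0.791 = 15.36 m.
P₂ = ρgψ₂ = 1000 × 9.81 × 15.36 ≈ 151 kPa.

P₂ ≈ 151 kPa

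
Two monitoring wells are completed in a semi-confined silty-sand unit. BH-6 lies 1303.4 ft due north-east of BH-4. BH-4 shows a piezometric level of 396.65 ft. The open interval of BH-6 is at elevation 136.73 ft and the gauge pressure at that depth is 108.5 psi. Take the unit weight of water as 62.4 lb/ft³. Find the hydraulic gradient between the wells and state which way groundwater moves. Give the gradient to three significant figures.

i ≈ 0.00732; groundwater flows toward the north-east

Total head at BH-4: h = 396.65 ft (water level in the piezometer is the total head).
Pressure head at BH-6: ψ = 144·P/γ = 144 × 108.5 / 62.4 = 250.38 ft.
Total head at BH-6: h = z + ψ = 136.73 + 250.38 = 387.11 ft.
Head difference: h(BH-4) − h(BH-6) = 396.65 − 387.11 = 9.54 ft.
Hydraulic gradient: i = |Δh| / L = 9.54 / 1303.4 = 0.00732.
Flow is from higher to lower head: from BH-4 toward BH-6, i.e. toward the north-east.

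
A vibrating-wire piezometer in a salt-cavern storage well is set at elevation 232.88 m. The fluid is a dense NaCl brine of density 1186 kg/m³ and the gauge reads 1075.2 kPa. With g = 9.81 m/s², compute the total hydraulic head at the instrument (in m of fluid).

h ≈ 325.29 m

ψ = P/(ρg) = 1075.2×1000 / (1186 × 9.81) = 92.41 m.
h = z + ψ = 232.88 + 92.41 = 325.29 m.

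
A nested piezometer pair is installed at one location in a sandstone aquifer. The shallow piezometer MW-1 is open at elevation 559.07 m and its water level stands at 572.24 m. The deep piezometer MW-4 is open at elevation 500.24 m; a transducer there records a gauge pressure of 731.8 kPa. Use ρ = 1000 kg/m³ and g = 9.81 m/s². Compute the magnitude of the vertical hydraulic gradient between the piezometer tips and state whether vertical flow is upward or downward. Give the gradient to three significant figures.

Total head at MW-1: h = 572.24 m (water level in the standpipe).
Pressure head at MW-4: ψ = P/(ρg) = 731.8×1000 / (1000 × 9.81) = 74.60 m.
Total head at MW-4: h = z + ψ = 500.24 + 74.60 = 574.84 m.
Δh = h(MW-1) − h(MW-4) = 572.24 − 574.84 = -2.60 m.
Vertical separation Δz = 559.07 − 500.24 = 58.83 m.
|i_v| = |Δh| / Δz = 2.60 / 58.83 = 0.0442.
Head is higher in the deep piezometer, so vertical flow is upward (discharge condition).

|i_v| ≈ 0.0442; vertical flow is upward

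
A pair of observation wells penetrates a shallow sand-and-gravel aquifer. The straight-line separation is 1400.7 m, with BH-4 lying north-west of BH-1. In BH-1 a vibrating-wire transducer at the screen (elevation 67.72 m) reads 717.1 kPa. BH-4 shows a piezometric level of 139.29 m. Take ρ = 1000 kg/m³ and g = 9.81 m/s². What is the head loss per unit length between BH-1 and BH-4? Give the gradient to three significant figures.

i ≈ 0.00109 m/m

Pressure head at BH-1: ψ = P/(ρg) = 717.1×1000 / (1000 × 9.81) = 73.10 m.
Total head at BH-1: h = z + ψ = 67.72 + 73.10 = 140.82 m.
Total head at BH-4: h = 139.29 m (water level in the piezometer is the total head).
Head difference: h(BH-1) − h(BH-4) = 140.82 − 139.29 = 1.53 m.
Hydraulic gradient: i = |Δh| / L = 1.53 / 1400.7 = 0.00109.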